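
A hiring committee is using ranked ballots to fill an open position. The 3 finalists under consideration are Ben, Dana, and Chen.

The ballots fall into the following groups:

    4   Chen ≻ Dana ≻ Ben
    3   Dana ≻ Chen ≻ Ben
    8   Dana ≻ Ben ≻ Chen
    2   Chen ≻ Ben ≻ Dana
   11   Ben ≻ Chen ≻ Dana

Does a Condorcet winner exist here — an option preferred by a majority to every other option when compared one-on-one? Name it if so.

Head-to-head results (28 voters total):
Ben vs Dana: Dana wins 15–13.
Ben vs Chen: Ben wins 19–9.
Dana vs Chen: Chen wins 17–11.
No candidate beats all others: Ben beats Chen beats Dana beats Ben, a majority cycle.

No Condorcet winner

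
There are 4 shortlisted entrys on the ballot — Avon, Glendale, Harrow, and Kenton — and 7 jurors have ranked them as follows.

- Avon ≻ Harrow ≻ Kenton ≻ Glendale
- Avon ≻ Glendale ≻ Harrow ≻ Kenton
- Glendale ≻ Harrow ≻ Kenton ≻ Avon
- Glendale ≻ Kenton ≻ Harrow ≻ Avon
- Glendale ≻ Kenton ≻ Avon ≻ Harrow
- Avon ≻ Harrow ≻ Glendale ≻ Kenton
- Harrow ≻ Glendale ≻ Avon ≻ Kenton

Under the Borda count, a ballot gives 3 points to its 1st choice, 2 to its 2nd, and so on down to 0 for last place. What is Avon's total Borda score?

Borda scores:
  Avon: 3 + 3 + 0 + 0 + 1 + 3 + 1 = 11
  Glendale: 0 + 2 + 3 + 3 + 3 + 1 + 2 = 14
  Harrow: 2 + 1 + 2 + 1 + 0 + 2 + 3 = 11
  Kenton: 1 + 0 + 1 + 2 + 2 + 0 + 0 = 6

11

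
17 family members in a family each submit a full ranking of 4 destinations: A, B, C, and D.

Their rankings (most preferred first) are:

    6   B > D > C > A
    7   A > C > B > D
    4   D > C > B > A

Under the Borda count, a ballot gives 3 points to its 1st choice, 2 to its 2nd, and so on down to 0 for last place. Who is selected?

B

Borda scores:
  A: 6·0 + 7·3 + 4·0 = 21
  B: 6·3 + 7·1 + 4·1 = 29
  C: 6·1 + 7·2 + 4·2 = 28
  D: 6·2 + 7·0 + 4·3 = 24
B has the highest total.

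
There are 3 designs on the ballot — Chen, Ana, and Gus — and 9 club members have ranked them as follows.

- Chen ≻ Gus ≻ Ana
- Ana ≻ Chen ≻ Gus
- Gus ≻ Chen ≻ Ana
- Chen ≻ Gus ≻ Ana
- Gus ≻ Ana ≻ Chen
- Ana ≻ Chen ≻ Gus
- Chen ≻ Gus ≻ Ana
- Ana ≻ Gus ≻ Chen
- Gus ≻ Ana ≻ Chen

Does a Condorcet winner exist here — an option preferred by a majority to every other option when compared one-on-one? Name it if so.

None — there is no Condorcet winner

Head-to-head results (9 voters total):
Chen vs Ana: Ana wins 5–4.
Chen vs Gus: Chen wins 5–4.
Ana vs Gus: Gus wins 6–3.
No candidate beats all others: Chen beats Gus beats Ana beats Chen, a majority cycle.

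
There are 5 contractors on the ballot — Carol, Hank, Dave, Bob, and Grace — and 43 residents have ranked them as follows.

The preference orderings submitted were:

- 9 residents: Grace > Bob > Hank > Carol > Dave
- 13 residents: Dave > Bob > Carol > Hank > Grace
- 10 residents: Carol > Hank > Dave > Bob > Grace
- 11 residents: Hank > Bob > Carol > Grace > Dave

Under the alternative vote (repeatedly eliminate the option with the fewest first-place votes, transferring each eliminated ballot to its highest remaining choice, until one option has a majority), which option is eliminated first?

Bob

Round 1: Dave 13, Hank 11, Carol 10, Grace 9, Bob 0. Bob has the fewest and is eliminated.
Round 2: Dave 13, Hank 11, Carol 10, Grace 9. Grace has the fewest and is eliminated.
Round 3: Hank 20, Dave 13, Carol 10. Carol has the fewest and is eliminated.
Round 4: Hank 30, Dave 13. Hank has a majority.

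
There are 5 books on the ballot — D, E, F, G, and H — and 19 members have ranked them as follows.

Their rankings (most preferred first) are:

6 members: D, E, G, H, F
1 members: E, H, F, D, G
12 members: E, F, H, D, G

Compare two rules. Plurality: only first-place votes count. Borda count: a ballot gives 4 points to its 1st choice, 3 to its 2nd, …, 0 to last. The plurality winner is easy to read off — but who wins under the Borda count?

Plurality first-place counts: D 6, E 13, F 0, G 0, H 0 → E.
Borda totals: D 37, E 70, F 38, G 12, H 33 → E.

E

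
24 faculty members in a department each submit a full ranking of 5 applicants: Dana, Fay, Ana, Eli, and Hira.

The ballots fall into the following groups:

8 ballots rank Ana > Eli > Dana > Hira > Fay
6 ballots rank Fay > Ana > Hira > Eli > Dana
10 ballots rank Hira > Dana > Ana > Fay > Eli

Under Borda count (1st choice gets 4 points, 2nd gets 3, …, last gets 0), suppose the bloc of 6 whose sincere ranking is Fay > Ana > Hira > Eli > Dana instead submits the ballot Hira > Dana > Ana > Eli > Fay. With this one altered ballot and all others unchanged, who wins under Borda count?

Borda totals with the altered ballot: Dana 64, Fay 10, Ana 64, Eli 30, Hira 72.
The switch changes the winner from Ana to Hira.

Hira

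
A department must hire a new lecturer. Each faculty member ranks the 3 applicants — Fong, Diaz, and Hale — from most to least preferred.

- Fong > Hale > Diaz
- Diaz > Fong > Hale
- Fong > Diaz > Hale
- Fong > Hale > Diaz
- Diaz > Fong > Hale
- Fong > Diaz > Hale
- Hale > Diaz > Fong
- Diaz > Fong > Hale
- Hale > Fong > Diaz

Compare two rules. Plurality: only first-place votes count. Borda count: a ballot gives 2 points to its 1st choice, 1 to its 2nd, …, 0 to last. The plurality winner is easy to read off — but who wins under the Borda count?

Plurality first-place counts: Fong 4, Diaz 3, Hale 2 → Fong.
Borda totals: Fong 12, Diaz 9, Hale 6 → Fong.

Fong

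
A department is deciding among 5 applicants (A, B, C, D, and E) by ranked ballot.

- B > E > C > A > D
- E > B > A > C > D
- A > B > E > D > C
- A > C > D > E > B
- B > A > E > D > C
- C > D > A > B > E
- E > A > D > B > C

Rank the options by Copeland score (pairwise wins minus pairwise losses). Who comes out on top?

Pairwise results:
  A vs B: A wins 4–3.
  A vs C: A wins 5–2.
  A vs D: A wins 6–1.
  A vs E: A wins 4–3.
  B vs C: B wins 5–2.
  B vs D: B wins 4–3.
  B vs E: B wins 4–3.
  C vs D: C wins 4–3.
  C vs E: E wins 5–2.
  D vs E: E wins 5–2.
Copeland scores (wins − losses):
  A: 4 − 0 = 4
  B: 3 − 1 = 2
  C: 1 − 3 = -2
  D: 0 − 4 = -4
  E: 2 − 2 = 0
A has the best Copeland score.

A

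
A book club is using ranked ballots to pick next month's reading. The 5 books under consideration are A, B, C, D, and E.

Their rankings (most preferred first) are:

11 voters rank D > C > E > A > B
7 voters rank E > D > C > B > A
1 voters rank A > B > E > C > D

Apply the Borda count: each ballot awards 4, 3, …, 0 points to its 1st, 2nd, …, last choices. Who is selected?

Borda scores:
  A: 11·1 + 7·0 + 4 = 15
  B: 11·0 + 7·1 + 3 = 10
  C: 11·3 + 7·2 + 1 = 48
  D: 11·4 + 7·3 + 0 = 65
  E: 11·2 + 7·4 + 2 = 52
D has the highest total.

D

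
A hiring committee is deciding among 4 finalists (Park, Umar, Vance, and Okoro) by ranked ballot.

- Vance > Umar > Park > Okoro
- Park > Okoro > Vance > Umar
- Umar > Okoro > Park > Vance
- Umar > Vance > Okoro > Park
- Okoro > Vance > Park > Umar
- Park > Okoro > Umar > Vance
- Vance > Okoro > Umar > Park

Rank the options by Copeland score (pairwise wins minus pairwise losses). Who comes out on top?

Pairwise results:
  Park vs Umar: Umar wins 4–3.
  Park vs Vance: Vance wins 4–3.
  Park vs Okoro: Okoro wins 4–3.
  Umar vs Vance: Vance wins 4–3.
  Umar vs Okoro: Okoro wins 4–3.
  Vance vs Okoro: Okoro wins 4–3.
Copeland scores (wins − losses):
  Park: 0 − 3 = -3
  Umar: 1 − 2 = -1
  Vance: 2 − 1 = 1
  Okoro: 3 − 0 = 3
Okoro has the best Copeland score.

Okoro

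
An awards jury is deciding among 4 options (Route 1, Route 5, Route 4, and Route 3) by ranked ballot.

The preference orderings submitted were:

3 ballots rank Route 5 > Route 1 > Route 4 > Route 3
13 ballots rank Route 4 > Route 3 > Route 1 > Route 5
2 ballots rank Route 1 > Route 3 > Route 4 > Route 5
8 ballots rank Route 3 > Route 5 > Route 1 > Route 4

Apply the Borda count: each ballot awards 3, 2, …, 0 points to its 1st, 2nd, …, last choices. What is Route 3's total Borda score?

54

Borda scores:
  Route 1: 3·2 + 13·1 + 2·3 + 8·1 = 33
  Route 5: 3·3 + 13·0 + 2·0 + 8·2 = 25
  Route 4: 3·1 + 13·3 + 2·1 + 8·0 = 44
  Route 3: 3·0 + 13·2 + 2·2 + 8·3 = 54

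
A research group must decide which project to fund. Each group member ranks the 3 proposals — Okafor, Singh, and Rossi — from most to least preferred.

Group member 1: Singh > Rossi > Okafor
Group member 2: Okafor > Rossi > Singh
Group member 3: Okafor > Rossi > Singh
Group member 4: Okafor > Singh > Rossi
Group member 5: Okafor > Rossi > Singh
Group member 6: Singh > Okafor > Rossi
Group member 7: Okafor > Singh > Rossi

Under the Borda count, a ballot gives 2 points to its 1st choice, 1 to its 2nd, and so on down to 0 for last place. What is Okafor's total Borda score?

11

Borda scores:
  Okafor: 0 + 2 + 2 + 2 + 2 + 1 + 2 = 11
  Singh: 2 + 0 + 0 + 1 + 0 + 2 + 1 = 6
  Rossi: 1 + 1 + 1 + 0 + 1 + 0 + 0 = 4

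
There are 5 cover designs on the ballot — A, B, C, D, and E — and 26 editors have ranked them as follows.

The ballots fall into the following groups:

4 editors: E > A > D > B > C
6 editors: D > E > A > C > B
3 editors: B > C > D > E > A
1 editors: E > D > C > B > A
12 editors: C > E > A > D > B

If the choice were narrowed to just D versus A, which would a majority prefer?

Ballots ranking D above A: 6+3+1 = 10.
Ballots ranking A above D: 4+12 = 16.
A wins the head-to-head, 16–10.

A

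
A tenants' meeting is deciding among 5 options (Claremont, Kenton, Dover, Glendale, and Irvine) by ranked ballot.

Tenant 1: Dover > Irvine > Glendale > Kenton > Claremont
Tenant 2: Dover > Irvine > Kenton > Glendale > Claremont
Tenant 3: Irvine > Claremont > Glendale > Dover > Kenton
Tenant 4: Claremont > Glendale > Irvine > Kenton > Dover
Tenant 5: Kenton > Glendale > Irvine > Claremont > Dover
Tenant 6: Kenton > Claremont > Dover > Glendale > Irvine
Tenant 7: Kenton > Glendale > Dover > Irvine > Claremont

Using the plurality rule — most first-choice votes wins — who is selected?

First-place vote totals:
  Claremont: 1
  Kenton: 3
  Dover: 2
  Glendale: 0
  Irvine: 1
Kenton has the most first-place votes.

Kenton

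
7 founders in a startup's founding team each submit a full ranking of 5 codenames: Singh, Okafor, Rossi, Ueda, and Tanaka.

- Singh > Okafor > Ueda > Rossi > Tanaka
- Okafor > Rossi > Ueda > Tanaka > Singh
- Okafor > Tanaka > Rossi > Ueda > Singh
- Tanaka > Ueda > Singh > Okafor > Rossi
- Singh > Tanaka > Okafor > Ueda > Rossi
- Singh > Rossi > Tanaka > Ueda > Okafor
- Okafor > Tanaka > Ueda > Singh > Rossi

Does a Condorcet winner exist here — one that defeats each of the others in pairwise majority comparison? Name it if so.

None — there is no Condorcet winner

Head-to-head results (7 voters total):
Singh vs Okafor: Singh wins 4–3.
Singh vs Rossi: Singh wins 5–2.
Singh vs Ueda: Ueda wins 4–3.
Singh vs Tanaka: Tanaka wins 4–3.
Okafor vs Rossi: Okafor wins 6–1.
Okafor vs Ueda: Okafor wins 5–2.
Okafor vs Tanaka: Okafor wins 4–3.
Rossi vs Ueda: Ueda wins 4–3.
Rossi vs Tanaka: Tanaka wins 4–3.
Ueda vs Tanaka: Tanaka wins 5–2.
No candidate beats all others: Singh beats Okafor beats Ueda beats Singh, a majority cycle.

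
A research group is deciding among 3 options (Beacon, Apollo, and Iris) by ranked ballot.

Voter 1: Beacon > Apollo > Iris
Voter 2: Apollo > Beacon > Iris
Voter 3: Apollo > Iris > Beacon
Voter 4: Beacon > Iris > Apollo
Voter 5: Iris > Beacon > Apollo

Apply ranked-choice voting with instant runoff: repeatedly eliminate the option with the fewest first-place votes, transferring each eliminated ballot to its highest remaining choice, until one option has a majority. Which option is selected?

Round 1: Beacon 2, Apollo 2, Iris 1. Iris has the fewest and is eliminated.
Round 2: Beacon 3, Apollo 2. Beacon has a majority.

Beacon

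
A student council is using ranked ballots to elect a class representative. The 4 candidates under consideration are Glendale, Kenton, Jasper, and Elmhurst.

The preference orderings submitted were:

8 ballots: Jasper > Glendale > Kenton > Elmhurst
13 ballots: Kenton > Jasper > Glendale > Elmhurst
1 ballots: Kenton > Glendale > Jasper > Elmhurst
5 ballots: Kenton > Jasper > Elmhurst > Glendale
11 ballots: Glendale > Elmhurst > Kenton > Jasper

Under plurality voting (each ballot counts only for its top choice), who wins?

First-place vote totals:
  Glendale: 11
  Kenton: 19
  Jasper: 8
  Elmhurst: 0
Kenton has the most first-place votes.

Kenton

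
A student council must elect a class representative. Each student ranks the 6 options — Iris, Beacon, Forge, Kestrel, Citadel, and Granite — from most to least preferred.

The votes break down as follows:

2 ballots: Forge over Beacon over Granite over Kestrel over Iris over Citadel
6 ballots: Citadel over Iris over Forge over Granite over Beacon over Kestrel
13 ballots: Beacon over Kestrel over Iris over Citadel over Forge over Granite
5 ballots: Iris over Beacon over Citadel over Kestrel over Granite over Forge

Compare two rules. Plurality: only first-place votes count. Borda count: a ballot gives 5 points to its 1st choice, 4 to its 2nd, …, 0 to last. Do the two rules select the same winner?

Yes

Plurality first-place counts: Iris 5, Beacon 13, Forge 2, Kestrel 0, Citadel 6, Granite 0 → Beacon.
Borda totals: Iris 90, Beacon 99, Forge 41, Kestrel 66, Citadel 71, Granite 23 → Beacon.
The two rules agree on Beacon.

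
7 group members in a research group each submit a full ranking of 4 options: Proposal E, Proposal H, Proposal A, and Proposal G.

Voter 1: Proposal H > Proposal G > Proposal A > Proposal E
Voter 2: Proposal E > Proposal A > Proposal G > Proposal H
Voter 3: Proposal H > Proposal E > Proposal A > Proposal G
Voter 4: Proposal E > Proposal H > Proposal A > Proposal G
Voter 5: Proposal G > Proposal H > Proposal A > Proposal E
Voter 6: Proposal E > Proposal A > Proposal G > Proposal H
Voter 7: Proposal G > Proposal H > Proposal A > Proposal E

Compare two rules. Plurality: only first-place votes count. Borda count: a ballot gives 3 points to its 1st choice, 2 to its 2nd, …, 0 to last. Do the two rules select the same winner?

No

Plurality first-place counts: Proposal E 3, Proposal H 2, Proposal A 0, Proposal G 2 → Proposal E.
Borda totals: Proposal E 11, Proposal H 12, Proposal A 9, Proposal G 10 → Proposal H.
The two rules disagree: plurality picks Proposal E, Borda picks Proposal H.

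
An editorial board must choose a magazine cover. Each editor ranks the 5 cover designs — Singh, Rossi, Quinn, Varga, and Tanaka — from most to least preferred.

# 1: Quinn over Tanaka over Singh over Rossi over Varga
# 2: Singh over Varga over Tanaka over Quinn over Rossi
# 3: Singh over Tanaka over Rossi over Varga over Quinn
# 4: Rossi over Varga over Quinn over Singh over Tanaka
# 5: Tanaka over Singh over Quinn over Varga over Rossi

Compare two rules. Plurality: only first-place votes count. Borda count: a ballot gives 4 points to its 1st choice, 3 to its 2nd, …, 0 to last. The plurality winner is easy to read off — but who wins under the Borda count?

Singh

Plurality first-place counts: Singh 2, Rossi 1, Quinn 1, Varga 0, Tanaka 1 → Singh.
Borda totals: Singh 14, Rossi 7, Quinn 9, Varga 8, Tanaka 12 → Singh.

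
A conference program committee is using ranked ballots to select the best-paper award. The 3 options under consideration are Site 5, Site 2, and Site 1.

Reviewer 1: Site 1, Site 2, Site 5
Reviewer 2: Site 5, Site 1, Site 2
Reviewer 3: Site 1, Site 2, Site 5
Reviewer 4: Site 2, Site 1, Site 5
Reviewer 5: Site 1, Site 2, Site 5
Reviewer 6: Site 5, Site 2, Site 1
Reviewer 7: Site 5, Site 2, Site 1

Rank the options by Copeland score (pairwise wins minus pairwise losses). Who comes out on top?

Site 1

Pairwise results:
  Site 5 vs Site 2: Site 2 wins 4–3.
  Site 5 vs Site 1: Site 1 wins 4–3.
  Site 2 vs Site 1: Site 1 wins 4–3.
Copeland scores (wins − losses):
  Site 5: 0 − 2 = -2
  Site 2: 1 − 1 = 0
  Site 1: 2 − 0 = 2
Site 1 has the best Copeland score.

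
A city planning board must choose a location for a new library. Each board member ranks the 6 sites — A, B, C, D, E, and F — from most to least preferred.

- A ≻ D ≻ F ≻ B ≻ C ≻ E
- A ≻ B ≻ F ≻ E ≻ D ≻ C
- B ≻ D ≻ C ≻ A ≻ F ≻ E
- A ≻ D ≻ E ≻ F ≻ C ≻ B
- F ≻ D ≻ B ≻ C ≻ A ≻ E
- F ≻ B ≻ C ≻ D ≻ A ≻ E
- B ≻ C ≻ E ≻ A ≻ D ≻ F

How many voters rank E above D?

2

Ballots ranking E above D: 2.
Ballots ranking D above E: 5.
So 2 of 7 voters prefer E to D.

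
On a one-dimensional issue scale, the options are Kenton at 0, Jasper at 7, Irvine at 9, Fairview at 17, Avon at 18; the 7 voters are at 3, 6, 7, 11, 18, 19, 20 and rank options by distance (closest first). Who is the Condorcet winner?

Irvine

With single-peaked preferences on a line, the Condorcet winner is the candidate closest to the median voter.
The median voter (position 11) is closest to Irvine at 9.
Check: Irvine vs Kenton — voters closer to Irvine: 6 of 7.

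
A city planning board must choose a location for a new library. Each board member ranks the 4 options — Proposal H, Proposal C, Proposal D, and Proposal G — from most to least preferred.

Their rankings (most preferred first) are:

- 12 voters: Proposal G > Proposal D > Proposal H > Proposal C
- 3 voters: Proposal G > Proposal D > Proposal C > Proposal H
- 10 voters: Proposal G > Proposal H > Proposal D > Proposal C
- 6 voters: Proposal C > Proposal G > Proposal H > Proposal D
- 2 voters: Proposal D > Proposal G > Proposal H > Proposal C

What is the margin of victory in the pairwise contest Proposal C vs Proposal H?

15

Ballots ranking Proposal C above Proposal H: 3+6 = 9.
Ballots ranking Proposal H above Proposal C: 12+10+2 = 24.
Proposal H wins 24–9, a margin of 15.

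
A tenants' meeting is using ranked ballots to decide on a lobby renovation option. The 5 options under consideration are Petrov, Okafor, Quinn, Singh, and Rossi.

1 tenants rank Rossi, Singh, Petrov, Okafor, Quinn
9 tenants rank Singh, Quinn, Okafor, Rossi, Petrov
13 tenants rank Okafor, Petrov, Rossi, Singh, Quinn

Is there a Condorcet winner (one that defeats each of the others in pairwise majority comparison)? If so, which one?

Okafor

Head-to-head results (23 voters total):
Petrov vs Okafor: Okafor wins 22–1.
Petrov vs Quinn: Petrov wins 14–9.
Petrov vs Singh: Petrov wins 13–10.
Petrov vs Rossi: Petrov wins 13–10.
Okafor vs Quinn: Okafor wins 14–9.
Okafor vs Singh: Okafor wins 13–10.
Okafor vs Rossi: Okafor wins 22–1.
Quinn vs Singh: Singh wins 23–0.
Quinn vs Rossi: Rossi wins 14–9.
Singh vs Rossi: Rossi wins 14–9.
Okafor beats each rival — Petrov (22–1), Quinn (14–9), Singh (13–10), Rossi (22–1) — so Okafor is the Condorcet winner.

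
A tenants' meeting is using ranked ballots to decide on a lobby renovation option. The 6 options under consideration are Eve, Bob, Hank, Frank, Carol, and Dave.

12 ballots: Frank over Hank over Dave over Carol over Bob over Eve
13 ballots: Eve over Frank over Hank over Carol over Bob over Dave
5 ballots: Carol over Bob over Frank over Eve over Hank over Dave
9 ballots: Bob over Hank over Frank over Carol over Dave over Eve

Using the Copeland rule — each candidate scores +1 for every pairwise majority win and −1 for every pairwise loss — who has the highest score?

Pairwise results:
  Eve vs Bob: Bob wins 26–13.
  Eve vs Hank: Hank wins 21–18.
  Eve vs Frank: Frank wins 26–13.
  Eve vs Carol: Carol wins 26–13.
  Eve vs Dave: Dave wins 21–18.
  Bob vs Hank: Hank wins 25–14.
  Bob vs Frank: Frank wins 25–14.
  Bob vs Carol: Carol wins 30–9.
  Bob vs Dave: Bob wins 27–12.
  Hank vs Frank: Frank wins 30–9.
  Hank vs Carol: Hank wins 34–5.
  Hank vs Dave: Hank wins 39–0.
  Frank vs Carol: Frank wins 34–5.
  Frank vs Dave: Frank wins 39–0.
  Carol vs Dave: Carol wins 27–12.
Copeland scores (wins − losses):
  Eve: 0 − 5 = -5
  Bob: 2 − 3 = -1
  Hank: 4 − 1 = 3
  Frank: 5 − 0 = 5
  Carol: 3 − 2 = 1
  Dave: 1 − 4 = -3
Frank has the best Copeland score.

Frank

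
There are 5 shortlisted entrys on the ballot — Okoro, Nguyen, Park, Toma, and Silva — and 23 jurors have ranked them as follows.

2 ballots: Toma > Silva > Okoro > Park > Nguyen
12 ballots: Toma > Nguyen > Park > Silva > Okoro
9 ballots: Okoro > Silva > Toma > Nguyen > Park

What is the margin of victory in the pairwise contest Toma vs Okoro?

Ballots ranking Toma above Okoro: 2+12 = 14.
Ballots ranking Okoro above Toma: 9.
Toma wins 14–9, a margin of 5.

5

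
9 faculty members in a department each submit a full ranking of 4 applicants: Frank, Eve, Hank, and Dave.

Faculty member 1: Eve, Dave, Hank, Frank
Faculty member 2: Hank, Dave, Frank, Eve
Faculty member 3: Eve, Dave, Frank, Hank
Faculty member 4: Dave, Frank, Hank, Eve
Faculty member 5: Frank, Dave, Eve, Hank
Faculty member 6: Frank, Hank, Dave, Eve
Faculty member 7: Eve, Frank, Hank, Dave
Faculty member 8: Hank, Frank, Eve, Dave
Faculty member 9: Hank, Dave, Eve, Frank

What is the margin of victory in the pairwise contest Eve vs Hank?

1

Ballots ranking Eve above Hank: 4.
Ballots ranking Hank above Eve: 5.
Hank wins 5–4, a margin of 1.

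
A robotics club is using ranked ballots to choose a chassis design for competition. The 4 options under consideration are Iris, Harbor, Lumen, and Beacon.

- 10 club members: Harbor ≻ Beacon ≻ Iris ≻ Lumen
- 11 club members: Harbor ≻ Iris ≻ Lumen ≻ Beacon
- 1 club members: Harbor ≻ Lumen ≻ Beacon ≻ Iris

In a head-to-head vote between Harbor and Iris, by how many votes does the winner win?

Ballots ranking Harbor above Iris: 10+11+1 = 22.
Ballots ranking Iris above Harbor: 0.
Harbor wins 22–0, a margin of 22.

22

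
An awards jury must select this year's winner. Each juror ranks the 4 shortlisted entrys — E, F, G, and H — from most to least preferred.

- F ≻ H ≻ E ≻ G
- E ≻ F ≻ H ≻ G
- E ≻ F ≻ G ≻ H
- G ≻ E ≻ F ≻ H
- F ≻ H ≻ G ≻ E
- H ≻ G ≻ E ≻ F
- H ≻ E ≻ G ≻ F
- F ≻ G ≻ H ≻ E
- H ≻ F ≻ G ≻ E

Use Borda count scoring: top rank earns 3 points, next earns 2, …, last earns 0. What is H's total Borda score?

Borda scores:
  E: 1 + 3 + 3 + 2 + 0 + 1 + 2 + 0 + 0 = 12
  F: 3 + 2 + 2 + 1 + 3 + 0 + 0 + 3 + 2 = 16
  G: 0 + 0 + 1 + 3 + 1 + 2 + 1 + 2 + 1 = 11
  H: 2 + 1 + 0 + 0 + 2 + 3 + 3 + 1 + 3 = 15

15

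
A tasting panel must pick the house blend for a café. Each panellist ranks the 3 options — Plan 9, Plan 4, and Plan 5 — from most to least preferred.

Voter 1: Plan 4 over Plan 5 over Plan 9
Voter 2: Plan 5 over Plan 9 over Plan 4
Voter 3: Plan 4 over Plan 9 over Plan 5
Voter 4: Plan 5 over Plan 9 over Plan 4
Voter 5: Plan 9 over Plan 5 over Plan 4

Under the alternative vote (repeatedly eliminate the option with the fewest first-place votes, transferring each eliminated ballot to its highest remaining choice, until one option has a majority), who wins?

Plan 5

Round 1: Plan 4 2, Plan 5 2, Plan 9 1. Plan 9 has the fewest and is eliminated.
Round 2: Plan 5 3, Plan 4 2. Plan 5 has a majority.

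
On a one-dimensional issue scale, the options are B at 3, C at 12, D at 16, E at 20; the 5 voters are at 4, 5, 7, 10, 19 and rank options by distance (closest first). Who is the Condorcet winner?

With single-peaked preferences on a line, the Condorcet winner is the candidate closest to the median voter.
The median voter (position 7) is closest to B at 3.
Check: B vs C — voters closer to B: 3 of 5.

B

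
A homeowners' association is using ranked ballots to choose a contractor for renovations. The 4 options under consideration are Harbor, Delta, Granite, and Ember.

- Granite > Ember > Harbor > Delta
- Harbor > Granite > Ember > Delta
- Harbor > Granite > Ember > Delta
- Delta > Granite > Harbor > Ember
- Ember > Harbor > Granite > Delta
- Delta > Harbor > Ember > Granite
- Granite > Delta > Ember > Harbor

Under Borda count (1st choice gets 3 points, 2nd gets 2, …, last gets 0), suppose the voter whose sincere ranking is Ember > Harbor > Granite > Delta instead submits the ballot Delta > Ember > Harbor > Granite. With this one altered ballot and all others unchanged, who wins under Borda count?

Borda totals with the altered ballot: Harbor 11, Delta 11, Granite 12, Ember 8.
The winner is unchanged: still Granite.

Granite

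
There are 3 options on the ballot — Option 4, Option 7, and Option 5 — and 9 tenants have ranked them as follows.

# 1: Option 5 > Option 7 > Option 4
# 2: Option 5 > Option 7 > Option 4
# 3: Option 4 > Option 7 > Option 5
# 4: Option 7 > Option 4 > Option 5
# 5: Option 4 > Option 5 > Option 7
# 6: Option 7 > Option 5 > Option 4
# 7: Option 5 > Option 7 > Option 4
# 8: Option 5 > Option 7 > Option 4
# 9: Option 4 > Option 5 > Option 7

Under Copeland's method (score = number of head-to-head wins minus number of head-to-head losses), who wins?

Option 5

Pairwise results:
  Option 4 vs Option 7: Option 7 wins 6–3.
  Option 4 vs Option 5: Option 5 wins 5–4.
  Option 7 vs Option 5: Option 5 wins 6–3.
Copeland scores (wins − losses):
  Option 4: 0 − 2 = -2
  Option 7: 1 − 1 = 0
  Option 5: 2 − 0 = 2
Option 5 has the best Copeland score.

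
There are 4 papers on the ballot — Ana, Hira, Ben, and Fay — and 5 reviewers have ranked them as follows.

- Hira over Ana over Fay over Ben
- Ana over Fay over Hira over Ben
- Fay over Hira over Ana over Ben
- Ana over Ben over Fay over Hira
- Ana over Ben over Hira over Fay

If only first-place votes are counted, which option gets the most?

Ana

First-place vote totals:
  Ana: 3
  Hira: 1
  Ben: 0
  Fay: 1
Ana has the most first-place votes.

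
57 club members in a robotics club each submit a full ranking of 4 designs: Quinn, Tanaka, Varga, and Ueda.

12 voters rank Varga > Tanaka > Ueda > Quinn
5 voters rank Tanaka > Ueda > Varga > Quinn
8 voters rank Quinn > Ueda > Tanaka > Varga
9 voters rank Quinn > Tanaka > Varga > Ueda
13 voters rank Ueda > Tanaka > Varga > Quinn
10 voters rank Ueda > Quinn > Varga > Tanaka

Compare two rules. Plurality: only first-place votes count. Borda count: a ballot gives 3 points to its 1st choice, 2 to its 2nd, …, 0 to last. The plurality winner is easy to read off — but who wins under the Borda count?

Ueda

Plurality first-place counts: Quinn 17, Tanaka 5, Varga 12, Ueda 23 → Ueda.
Borda totals: Quinn 71, Tanaka 91, Varga 73, Ueda 107 → Ueda.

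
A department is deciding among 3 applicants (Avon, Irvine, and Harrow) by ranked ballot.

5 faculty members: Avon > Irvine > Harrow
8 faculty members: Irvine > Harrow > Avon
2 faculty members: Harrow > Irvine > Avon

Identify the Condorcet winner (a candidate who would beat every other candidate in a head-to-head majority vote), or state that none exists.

Head-to-head results (15 voters total):
Avon vs Irvine: Irvine wins 10–5.
Avon vs Harrow: Harrow wins 10–5.
Irvine vs Harrow: Irvine wins 13–2.
Irvine beats each rival — Avon (10–5), Harrow (13–2) — so Irvine is the Condorcet winner.

Irvine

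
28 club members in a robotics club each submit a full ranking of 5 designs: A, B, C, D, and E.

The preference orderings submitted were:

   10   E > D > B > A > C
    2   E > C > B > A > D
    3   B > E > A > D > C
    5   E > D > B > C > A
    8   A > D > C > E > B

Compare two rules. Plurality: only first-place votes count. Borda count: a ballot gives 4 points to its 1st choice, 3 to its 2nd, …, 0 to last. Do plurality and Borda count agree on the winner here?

Plurality first-place counts: A 8, B 3, C 0, D 0, E 17 → E.
Borda totals: A 50, B 46, C 27, D 72, E 85 → E.
The two rules agree on E.

Yes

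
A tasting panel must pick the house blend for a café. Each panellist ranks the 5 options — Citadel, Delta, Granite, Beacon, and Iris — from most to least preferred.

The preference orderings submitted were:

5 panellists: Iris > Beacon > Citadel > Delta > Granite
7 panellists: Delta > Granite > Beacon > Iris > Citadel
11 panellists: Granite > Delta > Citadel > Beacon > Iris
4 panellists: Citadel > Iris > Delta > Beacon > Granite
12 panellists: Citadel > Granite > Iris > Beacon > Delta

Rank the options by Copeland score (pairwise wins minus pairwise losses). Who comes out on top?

Citadel

Pairwise results:
  Citadel vs Delta: Citadel wins 21–18.
  Citadel vs Granite: Citadel wins 21–18.
  Citadel vs Beacon: Citadel wins 27–12.
  Citadel vs Iris: Citadel wins 27–12.
  Delta vs Granite: Granite wins 23–16.
  Delta vs Beacon: Delta wins 22–17.
  Delta vs Iris: Iris wins 21–18.
  Granite vs Beacon: Granite wins 30–9.
  Granite vs Iris: Granite wins 30–9.
  Beacon vs Iris: Iris wins 21–18.
Copeland scores (wins − losses):
  Citadel: 4 − 0 = 4
  Delta: 1 − 3 = -2
  Granite: 3 − 1 = 2
  Beacon: 0 − 4 = -4
  Iris: 2 − 2 = 0
Citadel has the best Copeland score.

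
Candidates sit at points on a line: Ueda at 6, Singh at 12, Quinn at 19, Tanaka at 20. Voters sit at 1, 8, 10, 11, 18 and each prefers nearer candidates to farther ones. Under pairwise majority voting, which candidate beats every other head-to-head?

Singh

With single-peaked preferences on a line, the Condorcet winner is the candidate closest to the median voter.
The median voter (position 10) is closest to Singh at 12.
Check: Singh vs Ueda — voters closer to Singh: 3 of 5.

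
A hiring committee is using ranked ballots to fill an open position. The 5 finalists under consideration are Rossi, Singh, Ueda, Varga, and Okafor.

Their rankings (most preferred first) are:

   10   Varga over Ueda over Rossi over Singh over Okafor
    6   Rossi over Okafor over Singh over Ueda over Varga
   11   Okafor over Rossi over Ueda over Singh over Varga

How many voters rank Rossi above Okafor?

Ballots ranking Rossi above Okafor: 10+6 = 16.
Ballots ranking Okafor above Rossi: 11.
So 16 of 27 voters prefer Rossi to Okafor.

16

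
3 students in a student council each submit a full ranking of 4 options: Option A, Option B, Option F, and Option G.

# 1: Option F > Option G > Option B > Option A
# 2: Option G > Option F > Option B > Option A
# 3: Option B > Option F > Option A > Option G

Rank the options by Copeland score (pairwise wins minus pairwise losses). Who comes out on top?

Pairwise results:
  Option A vs Option B: Option B wins 3–0.
  Option A vs Option F: Option F wins 3–0.
  Option A vs Option G: Option G wins 2–1.
  Option B vs Option F: Option F wins 2–1.
  Option B vs Option G: Option G wins 2–1.
  Option F vs Option G: Option F wins 2–1.
Copeland scores (wins − losses):
  Option A: 0 − 3 = -3
  Option B: 1 − 2 = -1
  Option F: 3 − 0 = 3
  Option G: 2 − 1 = 1
Option F has the best Copeland score.

Option F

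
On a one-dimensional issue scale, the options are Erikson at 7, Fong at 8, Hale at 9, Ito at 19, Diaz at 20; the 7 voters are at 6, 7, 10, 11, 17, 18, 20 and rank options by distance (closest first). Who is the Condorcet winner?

With single-peaked preferences on a line, the Condorcet winner is the candidate closest to the median voter.
The median voter (position 11) is closest to Hale at 9.
Check: Hale vs Ito — voters closer to Hale: 4 of 7.

Hale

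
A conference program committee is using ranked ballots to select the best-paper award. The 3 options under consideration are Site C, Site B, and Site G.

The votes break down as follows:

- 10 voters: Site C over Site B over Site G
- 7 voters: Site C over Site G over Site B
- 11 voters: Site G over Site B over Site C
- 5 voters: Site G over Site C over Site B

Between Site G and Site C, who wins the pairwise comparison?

Site C

Ballots ranking Site G above Site C: 11+5 = 16.
Ballots ranking Site C above Site G: 10+7 = 17.
Site C wins the head-to-head, 17–16.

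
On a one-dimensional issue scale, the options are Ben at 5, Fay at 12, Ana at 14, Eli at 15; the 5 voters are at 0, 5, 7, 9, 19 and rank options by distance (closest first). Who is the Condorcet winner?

With single-peaked preferences on a line, the Condorcet winner is the candidate closest to the median voter.
The median voter (position 7) is closest to Ben at 5.
Check: Ben vs Fay — voters closer to Ben: 3 of 5.

Ben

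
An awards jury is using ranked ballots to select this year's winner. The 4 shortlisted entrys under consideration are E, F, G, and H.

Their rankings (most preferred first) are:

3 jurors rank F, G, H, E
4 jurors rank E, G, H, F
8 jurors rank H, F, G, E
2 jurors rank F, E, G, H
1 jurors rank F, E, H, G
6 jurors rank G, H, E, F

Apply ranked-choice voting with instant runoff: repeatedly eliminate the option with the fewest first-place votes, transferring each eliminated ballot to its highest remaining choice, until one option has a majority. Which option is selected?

Round 1: H 8, F 6, G 6, E 4. E has the fewest and is eliminated.
Round 2: G 10, H 8, F 6. F has the fewest and is eliminated.
Round 3: G 15, H 9. G has a majority.

G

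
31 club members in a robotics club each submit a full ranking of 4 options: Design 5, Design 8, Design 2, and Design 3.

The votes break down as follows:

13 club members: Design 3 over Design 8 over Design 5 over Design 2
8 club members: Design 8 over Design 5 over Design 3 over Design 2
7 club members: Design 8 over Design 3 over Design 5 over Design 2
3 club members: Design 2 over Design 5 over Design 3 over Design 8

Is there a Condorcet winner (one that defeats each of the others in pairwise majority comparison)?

Head-to-head results (31 voters total):
Design 5 vs Design 8: Design 8 wins 28–3.
Design 5 vs Design 2: Design 5 wins 28–3.
Design 5 vs Design 3: Design 3 wins 20–11.
Design 8 vs Design 2: Design 8 wins 28–3.
Design 8 vs Design 3: Design 3 wins 16–15.
Design 2 vs Design 3: Design 3 wins 28–3.
Design 3 beats each rival — Design 5 (20–11), Design 8 (16–15), Design 2 (28–3) — so Design 3 is the Condorcet winner.

Yes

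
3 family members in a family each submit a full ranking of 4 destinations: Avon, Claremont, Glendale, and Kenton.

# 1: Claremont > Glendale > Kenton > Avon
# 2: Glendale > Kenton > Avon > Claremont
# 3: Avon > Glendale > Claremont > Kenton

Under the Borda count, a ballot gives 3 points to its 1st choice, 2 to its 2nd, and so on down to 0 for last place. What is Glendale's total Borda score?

7

Borda scores:
  Avon: 0 + 1 + 3 = 4
  Claremont: 3 + 0 + 1 = 4
  Glendale: 2 + 3 + 2 = 7
  Kenton: 1 + 2 + 0 = 3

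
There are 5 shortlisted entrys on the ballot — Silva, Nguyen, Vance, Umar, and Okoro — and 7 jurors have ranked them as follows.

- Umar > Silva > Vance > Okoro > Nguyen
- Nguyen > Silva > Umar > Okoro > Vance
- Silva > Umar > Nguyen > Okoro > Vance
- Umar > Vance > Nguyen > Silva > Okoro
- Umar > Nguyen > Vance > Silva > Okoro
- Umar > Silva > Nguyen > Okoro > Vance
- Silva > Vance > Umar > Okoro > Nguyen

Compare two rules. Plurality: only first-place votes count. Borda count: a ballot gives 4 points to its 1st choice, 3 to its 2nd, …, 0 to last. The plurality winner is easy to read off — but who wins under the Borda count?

Umar

Plurality first-place counts: Silva 2, Nguyen 1, Vance 0, Umar 4, Okoro 0 → Umar.
Borda totals: Silva 19, Nguyen 13, Vance 10, Umar 23, Okoro 5 → Umar.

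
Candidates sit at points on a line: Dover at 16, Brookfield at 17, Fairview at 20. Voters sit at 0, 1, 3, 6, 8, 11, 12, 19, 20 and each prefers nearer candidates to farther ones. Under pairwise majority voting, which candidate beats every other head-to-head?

With single-peaked preferences on a line, the Condorcet winner is the candidate closest to the median voter.
The median voter (position 8) is closest to Dover at 16.
Check: Dover vs Fairview — voters closer to Dover: 7 of 9.

Dover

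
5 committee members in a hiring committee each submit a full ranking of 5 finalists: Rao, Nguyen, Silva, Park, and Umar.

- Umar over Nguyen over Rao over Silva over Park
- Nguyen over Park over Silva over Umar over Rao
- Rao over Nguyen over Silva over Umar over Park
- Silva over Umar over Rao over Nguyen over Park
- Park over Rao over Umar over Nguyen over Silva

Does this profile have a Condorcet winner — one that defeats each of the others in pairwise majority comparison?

No

Head-to-head results (5 voters total):
Rao vs Nguyen: Rao wins 3–2.
Rao vs Silva: Rao wins 3–2.
Rao vs Park: Rao wins 3–2.
Rao vs Umar: Umar wins 3–2.
Nguyen vs Silva: Nguyen wins 4–1.
Nguyen vs Park: Nguyen wins 4–1.
Nguyen vs Umar: Umar wins 3–2.
Silva vs Park: Silva wins 3–2.
Silva vs Umar: Silva wins 3–2.
Park vs Umar: Umar wins 3–2.
No candidate beats all others: Rao beats Silva beats Umar beats Rao, a majority cycle.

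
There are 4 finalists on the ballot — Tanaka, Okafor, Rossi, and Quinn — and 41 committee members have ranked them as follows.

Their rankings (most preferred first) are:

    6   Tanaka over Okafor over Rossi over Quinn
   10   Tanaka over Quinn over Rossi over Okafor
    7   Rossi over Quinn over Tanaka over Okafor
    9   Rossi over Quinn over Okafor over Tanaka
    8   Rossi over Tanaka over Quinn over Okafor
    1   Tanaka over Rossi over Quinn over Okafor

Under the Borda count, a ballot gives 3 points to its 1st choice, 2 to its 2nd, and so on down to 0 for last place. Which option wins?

Rossi

Borda scores:
  Tanaka: 6·3 + 10·3 + 7·1 + 9·0 + 8·2 + 3 = 74
  Okafor: 6·2 + 10·0 + 7·0 + 9·1 + 8·0 + 0 = 21
  Rossi: 6·1 + 10·1 + 7·3 + 9·3 + 8·3 + 2 = 90
  Quinn: 6·0 + 10·2 + 7·2 + 9·2 + 8·1 + 1 = 61
Rossi has the highest total.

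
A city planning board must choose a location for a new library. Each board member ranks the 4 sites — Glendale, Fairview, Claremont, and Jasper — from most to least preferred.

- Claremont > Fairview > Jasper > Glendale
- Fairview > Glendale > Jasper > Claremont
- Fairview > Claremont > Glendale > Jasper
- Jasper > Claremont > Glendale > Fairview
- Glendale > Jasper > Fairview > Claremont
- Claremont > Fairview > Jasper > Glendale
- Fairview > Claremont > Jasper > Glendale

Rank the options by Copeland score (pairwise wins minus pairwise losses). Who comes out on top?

Pairwise results:
  Glendale vs Fairview: Fairview wins 5–2.
  Glendale vs Claremont: Claremont wins 5–2.
  Glendale vs Jasper: Jasper wins 4–3.
  Fairview vs Claremont: Fairview wins 4–3.
  Fairview vs Jasper: Fairview wins 5–2.
  Claremont vs Jasper: Claremont wins 4–3.
Copeland scores (wins − losses):
  Glendale: 0 − 3 = -3
  Fairview: 3 − 0 = 3
  Claremont: 2 − 1 = 1
  Jasper: 1 − 2 = -1
Fairview has the best Copeland score.

Fairview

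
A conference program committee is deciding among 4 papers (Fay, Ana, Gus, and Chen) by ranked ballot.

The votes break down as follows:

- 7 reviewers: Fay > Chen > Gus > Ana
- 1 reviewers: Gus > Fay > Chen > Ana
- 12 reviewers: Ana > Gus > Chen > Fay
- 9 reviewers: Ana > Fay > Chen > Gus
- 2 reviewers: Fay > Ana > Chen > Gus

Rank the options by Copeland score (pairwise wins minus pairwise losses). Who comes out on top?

Ana

Pairwise results:
  Fay vs Ana: Ana wins 21–10.
  Fay vs Gus: Fay wins 18–13.
  Fay vs Chen: Fay wins 19–12.
  Ana vs Gus: Ana wins 23–8.
  Ana vs Chen: Ana wins 23–8.
  Gus vs Chen: Chen wins 18–13.
Copeland scores (wins − losses):
  Fay: 2 − 1 = 1
  Ana: 3 − 0 = 3
  Gus: 0 − 3 = -3
  Chen: 1 − 2 = -1
Ana has the best Copeland score.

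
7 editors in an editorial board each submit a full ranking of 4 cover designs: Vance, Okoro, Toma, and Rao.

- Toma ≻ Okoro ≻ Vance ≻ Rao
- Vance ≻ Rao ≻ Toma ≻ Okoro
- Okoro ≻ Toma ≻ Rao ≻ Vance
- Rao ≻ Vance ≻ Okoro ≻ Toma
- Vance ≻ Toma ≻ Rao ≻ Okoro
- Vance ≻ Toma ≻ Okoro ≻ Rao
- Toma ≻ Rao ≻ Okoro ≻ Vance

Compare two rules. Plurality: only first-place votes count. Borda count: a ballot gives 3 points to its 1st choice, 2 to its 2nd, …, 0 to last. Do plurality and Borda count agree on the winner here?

Plurality first-place counts: Vance 3, Okoro 1, Toma 2, Rao 1 → Vance.
Borda totals: Vance 12, Okoro 8, Toma 13, Rao 9 → Toma.
The two rules disagree: plurality picks Vance, Borda picks Toma.

No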